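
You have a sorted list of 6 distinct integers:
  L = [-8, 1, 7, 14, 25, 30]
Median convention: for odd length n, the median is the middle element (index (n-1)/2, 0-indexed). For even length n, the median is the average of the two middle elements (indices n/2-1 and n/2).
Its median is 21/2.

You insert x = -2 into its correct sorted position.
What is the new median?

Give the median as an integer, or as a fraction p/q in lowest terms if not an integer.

Answer: 7

Derivation:
Old list (sorted, length 6): [-8, 1, 7, 14, 25, 30]
Old median = 21/2
Insert x = -2
Old length even (6). Middle pair: indices 2,3 = 7,14.
New length odd (7). New median = single middle element.
x = -2: 1 elements are < x, 5 elements are > x.
New sorted list: [-8, -2, 1, 7, 14, 25, 30]
New median = 7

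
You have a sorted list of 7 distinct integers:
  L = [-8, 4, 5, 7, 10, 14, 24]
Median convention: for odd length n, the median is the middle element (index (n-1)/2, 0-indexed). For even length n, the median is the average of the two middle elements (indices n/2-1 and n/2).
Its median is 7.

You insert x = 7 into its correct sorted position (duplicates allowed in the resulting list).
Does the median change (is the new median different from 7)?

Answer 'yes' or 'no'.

Old median = 7
Insert x = 7
New median = 7
Changed? no

Answer: no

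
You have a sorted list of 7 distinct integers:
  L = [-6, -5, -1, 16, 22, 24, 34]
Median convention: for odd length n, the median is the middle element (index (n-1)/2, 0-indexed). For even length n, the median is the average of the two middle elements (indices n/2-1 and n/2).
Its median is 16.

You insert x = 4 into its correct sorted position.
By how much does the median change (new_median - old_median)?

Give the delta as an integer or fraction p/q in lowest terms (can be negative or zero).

Old median = 16
After inserting x = 4: new sorted = [-6, -5, -1, 4, 16, 22, 24, 34]
New median = 10
Delta = 10 - 16 = -6

Answer: -6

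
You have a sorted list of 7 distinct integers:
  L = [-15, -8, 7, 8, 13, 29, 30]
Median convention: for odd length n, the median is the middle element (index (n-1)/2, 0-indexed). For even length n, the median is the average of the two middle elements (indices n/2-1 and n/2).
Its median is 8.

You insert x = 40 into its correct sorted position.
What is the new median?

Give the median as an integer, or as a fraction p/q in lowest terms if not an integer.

Old list (sorted, length 7): [-15, -8, 7, 8, 13, 29, 30]
Old median = 8
Insert x = 40
Old length odd (7). Middle was index 3 = 8.
New length even (8). New median = avg of two middle elements.
x = 40: 7 elements are < x, 0 elements are > x.
New sorted list: [-15, -8, 7, 8, 13, 29, 30, 40]
New median = 21/2

Answer: 21/2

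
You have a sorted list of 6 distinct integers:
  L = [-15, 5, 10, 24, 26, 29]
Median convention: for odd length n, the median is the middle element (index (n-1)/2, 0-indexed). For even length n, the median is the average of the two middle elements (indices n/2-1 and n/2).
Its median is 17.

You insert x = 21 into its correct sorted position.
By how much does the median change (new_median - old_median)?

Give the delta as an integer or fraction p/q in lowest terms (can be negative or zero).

Old median = 17
After inserting x = 21: new sorted = [-15, 5, 10, 21, 24, 26, 29]
New median = 21
Delta = 21 - 17 = 4

Answer: 4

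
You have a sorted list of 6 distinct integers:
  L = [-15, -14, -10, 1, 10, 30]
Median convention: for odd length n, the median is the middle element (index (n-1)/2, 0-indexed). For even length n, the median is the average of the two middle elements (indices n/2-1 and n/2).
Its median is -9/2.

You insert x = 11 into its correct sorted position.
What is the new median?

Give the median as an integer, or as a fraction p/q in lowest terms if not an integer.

Old list (sorted, length 6): [-15, -14, -10, 1, 10, 30]
Old median = -9/2
Insert x = 11
Old length even (6). Middle pair: indices 2,3 = -10,1.
New length odd (7). New median = single middle element.
x = 11: 5 elements are < x, 1 elements are > x.
New sorted list: [-15, -14, -10, 1, 10, 11, 30]
New median = 1

Answer: 1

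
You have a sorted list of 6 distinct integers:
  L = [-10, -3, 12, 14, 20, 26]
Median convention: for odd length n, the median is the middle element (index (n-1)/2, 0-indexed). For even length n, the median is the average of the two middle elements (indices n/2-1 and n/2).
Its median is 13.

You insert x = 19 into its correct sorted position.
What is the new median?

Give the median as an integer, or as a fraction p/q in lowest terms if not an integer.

Old list (sorted, length 6): [-10, -3, 12, 14, 20, 26]
Old median = 13
Insert x = 19
Old length even (6). Middle pair: indices 2,3 = 12,14.
New length odd (7). New median = single middle element.
x = 19: 4 elements are < x, 2 elements are > x.
New sorted list: [-10, -3, 12, 14, 19, 20, 26]
New median = 14

Answer: 14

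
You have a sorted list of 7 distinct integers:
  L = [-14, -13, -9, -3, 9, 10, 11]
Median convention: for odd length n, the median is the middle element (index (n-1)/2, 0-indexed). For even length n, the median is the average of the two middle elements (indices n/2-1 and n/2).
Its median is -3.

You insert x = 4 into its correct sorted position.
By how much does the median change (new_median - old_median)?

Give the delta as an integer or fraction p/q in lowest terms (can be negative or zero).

Answer: 7/2

Derivation:
Old median = -3
After inserting x = 4: new sorted = [-14, -13, -9, -3, 4, 9, 10, 11]
New median = 1/2
Delta = 1/2 - -3 = 7/2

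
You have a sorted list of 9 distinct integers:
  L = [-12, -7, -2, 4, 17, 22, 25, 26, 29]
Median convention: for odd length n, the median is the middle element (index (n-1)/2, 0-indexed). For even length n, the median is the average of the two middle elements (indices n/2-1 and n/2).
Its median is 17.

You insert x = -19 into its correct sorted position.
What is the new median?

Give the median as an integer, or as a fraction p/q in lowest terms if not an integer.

Old list (sorted, length 9): [-12, -7, -2, 4, 17, 22, 25, 26, 29]
Old median = 17
Insert x = -19
Old length odd (9). Middle was index 4 = 17.
New length even (10). New median = avg of two middle elements.
x = -19: 0 elements are < x, 9 elements are > x.
New sorted list: [-19, -12, -7, -2, 4, 17, 22, 25, 26, 29]
New median = 21/2

Answer: 21/2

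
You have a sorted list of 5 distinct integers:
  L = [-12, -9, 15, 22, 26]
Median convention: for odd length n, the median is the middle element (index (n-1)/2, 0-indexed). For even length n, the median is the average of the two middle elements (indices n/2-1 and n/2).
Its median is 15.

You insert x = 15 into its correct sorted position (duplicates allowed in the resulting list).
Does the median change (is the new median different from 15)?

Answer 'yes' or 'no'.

Answer: no

Derivation:
Old median = 15
Insert x = 15
New median = 15
Changed? no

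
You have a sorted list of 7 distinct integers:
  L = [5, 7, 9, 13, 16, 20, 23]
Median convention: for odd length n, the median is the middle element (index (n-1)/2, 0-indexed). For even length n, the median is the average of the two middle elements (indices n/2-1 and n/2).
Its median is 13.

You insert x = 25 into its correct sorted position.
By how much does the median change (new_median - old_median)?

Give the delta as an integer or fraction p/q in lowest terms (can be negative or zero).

Answer: 3/2

Derivation:
Old median = 13
After inserting x = 25: new sorted = [5, 7, 9, 13, 16, 20, 23, 25]
New median = 29/2
Delta = 29/2 - 13 = 3/2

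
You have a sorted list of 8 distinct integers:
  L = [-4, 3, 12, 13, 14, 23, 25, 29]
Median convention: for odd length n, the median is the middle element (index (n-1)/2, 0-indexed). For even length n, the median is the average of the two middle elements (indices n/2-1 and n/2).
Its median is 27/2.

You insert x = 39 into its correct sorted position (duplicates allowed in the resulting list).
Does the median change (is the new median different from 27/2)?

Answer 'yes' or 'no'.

Old median = 27/2
Insert x = 39
New median = 14
Changed? yes

Answer: yes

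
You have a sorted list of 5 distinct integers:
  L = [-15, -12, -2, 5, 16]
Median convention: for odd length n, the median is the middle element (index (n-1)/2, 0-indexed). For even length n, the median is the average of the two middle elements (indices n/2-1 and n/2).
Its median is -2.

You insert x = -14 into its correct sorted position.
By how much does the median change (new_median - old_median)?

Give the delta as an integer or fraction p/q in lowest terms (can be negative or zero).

Answer: -5

Derivation:
Old median = -2
After inserting x = -14: new sorted = [-15, -14, -12, -2, 5, 16]
New median = -7
Delta = -7 - -2 = -5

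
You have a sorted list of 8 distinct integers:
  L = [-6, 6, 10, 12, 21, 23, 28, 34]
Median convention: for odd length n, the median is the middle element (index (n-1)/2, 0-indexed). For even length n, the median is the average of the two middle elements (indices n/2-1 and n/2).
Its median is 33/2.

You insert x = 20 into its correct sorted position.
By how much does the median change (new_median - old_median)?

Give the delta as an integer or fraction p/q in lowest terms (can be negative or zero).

Answer: 7/2

Derivation:
Old median = 33/2
After inserting x = 20: new sorted = [-6, 6, 10, 12, 20, 21, 23, 28, 34]
New median = 20
Delta = 20 - 33/2 = 7/2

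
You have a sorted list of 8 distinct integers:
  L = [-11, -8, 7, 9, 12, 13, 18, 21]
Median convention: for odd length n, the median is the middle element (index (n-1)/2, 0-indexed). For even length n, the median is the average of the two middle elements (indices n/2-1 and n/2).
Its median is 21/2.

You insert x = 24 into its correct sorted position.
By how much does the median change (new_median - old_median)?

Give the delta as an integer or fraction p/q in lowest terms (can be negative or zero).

Old median = 21/2
After inserting x = 24: new sorted = [-11, -8, 7, 9, 12, 13, 18, 21, 24]
New median = 12
Delta = 12 - 21/2 = 3/2

Answer: 3/2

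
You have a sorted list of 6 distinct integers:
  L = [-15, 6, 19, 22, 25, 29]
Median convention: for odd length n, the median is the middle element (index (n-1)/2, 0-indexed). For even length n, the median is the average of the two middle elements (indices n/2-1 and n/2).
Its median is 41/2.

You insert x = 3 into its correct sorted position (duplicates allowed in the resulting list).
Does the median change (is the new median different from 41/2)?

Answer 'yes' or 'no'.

Old median = 41/2
Insert x = 3
New median = 19
Changed? yes

Answer: yes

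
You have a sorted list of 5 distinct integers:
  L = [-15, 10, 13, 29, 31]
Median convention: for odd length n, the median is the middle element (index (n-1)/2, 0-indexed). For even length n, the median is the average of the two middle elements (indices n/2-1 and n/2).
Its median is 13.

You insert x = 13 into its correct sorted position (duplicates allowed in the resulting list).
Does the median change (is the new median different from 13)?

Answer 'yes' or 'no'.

Answer: no

Derivation:
Old median = 13
Insert x = 13
New median = 13
Changed? no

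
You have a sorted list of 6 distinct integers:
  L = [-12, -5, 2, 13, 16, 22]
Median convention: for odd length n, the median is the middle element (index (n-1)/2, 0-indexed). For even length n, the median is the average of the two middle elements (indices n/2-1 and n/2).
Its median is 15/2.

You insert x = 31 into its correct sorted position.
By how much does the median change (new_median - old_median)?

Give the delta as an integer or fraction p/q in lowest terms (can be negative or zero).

Answer: 11/2

Derivation:
Old median = 15/2
After inserting x = 31: new sorted = [-12, -5, 2, 13, 16, 22, 31]
New median = 13
Delta = 13 - 15/2 = 11/2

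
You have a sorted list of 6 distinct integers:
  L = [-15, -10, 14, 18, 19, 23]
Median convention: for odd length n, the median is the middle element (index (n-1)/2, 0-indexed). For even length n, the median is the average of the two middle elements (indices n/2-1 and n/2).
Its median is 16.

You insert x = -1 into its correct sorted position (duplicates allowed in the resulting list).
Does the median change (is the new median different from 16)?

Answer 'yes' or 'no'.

Old median = 16
Insert x = -1
New median = 14
Changed? yes

Answer: yes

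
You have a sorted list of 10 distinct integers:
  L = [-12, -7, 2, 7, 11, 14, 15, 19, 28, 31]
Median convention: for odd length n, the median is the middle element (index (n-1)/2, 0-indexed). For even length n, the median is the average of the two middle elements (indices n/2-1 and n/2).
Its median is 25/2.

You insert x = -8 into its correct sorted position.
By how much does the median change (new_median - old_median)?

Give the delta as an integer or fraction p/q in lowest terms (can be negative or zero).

Answer: -3/2

Derivation:
Old median = 25/2
After inserting x = -8: new sorted = [-12, -8, -7, 2, 7, 11, 14, 15, 19, 28, 31]
New median = 11
Delta = 11 - 25/2 = -3/2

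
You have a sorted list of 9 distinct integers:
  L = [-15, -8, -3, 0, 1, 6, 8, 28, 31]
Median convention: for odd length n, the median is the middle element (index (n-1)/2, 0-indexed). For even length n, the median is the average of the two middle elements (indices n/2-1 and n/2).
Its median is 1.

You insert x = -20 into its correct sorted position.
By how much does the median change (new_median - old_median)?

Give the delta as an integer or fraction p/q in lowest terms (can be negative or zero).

Old median = 1
After inserting x = -20: new sorted = [-20, -15, -8, -3, 0, 1, 6, 8, 28, 31]
New median = 1/2
Delta = 1/2 - 1 = -1/2

Answer: -1/2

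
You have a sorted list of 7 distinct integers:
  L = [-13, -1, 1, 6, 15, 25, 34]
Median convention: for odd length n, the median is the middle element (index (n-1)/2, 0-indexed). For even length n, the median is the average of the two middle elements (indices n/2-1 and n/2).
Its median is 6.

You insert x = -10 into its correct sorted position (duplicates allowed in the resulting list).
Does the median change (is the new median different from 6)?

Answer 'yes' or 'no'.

Answer: yes

Derivation:
Old median = 6
Insert x = -10
New median = 7/2
Changed? yes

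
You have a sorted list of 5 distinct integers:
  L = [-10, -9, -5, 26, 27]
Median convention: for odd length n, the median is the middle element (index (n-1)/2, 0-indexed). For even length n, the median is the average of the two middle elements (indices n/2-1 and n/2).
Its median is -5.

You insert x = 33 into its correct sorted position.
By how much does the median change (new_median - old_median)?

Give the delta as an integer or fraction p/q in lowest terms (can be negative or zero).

Old median = -5
After inserting x = 33: new sorted = [-10, -9, -5, 26, 27, 33]
New median = 21/2
Delta = 21/2 - -5 = 31/2

Answer: 31/2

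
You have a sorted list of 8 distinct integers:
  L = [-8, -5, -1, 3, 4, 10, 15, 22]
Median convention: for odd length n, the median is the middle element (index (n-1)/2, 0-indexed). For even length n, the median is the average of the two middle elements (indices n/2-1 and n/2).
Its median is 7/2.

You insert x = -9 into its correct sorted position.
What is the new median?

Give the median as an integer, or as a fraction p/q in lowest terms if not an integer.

Old list (sorted, length 8): [-8, -5, -1, 3, 4, 10, 15, 22]
Old median = 7/2
Insert x = -9
Old length even (8). Middle pair: indices 3,4 = 3,4.
New length odd (9). New median = single middle element.
x = -9: 0 elements are < x, 8 elements are > x.
New sorted list: [-9, -8, -5, -1, 3, 4, 10, 15, 22]
New median = 3

Answer: 3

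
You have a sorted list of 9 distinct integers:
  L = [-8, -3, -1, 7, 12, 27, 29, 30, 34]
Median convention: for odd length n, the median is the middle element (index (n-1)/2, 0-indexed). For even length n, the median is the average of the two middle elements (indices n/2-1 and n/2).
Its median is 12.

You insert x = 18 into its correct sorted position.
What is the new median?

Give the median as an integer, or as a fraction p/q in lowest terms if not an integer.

Answer: 15

Derivation:
Old list (sorted, length 9): [-8, -3, -1, 7, 12, 27, 29, 30, 34]
Old median = 12
Insert x = 18
Old length odd (9). Middle was index 4 = 12.
New length even (10). New median = avg of two middle elements.
x = 18: 5 elements are < x, 4 elements are > x.
New sorted list: [-8, -3, -1, 7, 12, 18, 27, 29, 30, 34]
New median = 15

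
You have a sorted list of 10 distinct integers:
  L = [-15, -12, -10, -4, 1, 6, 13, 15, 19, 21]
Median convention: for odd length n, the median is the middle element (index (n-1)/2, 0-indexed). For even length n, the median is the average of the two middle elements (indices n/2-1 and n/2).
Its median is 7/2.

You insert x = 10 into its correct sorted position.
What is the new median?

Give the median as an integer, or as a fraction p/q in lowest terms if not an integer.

Old list (sorted, length 10): [-15, -12, -10, -4, 1, 6, 13, 15, 19, 21]
Old median = 7/2
Insert x = 10
Old length even (10). Middle pair: indices 4,5 = 1,6.
New length odd (11). New median = single middle element.
x = 10: 6 elements are < x, 4 elements are > x.
New sorted list: [-15, -12, -10, -4, 1, 6, 10, 13, 15, 19, 21]
New median = 6

Answer: 6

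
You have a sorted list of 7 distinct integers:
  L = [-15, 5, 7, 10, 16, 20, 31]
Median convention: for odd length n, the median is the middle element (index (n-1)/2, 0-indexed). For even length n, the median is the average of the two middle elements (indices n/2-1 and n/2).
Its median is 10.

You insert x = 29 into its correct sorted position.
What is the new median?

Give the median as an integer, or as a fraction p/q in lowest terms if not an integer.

Answer: 13

Derivation:
Old list (sorted, length 7): [-15, 5, 7, 10, 16, 20, 31]
Old median = 10
Insert x = 29
Old length odd (7). Middle was index 3 = 10.
New length even (8). New median = avg of two middle elements.
x = 29: 6 elements are < x, 1 elements are > x.
New sorted list: [-15, 5, 7, 10, 16, 20, 29, 31]
New median = 13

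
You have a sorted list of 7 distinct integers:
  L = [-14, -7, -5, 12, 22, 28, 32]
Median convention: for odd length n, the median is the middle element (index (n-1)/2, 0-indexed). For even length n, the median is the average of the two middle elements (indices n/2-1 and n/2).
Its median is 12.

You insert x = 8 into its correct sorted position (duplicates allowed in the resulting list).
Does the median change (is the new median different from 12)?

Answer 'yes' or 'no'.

Old median = 12
Insert x = 8
New median = 10
Changed? yes

Answer: yes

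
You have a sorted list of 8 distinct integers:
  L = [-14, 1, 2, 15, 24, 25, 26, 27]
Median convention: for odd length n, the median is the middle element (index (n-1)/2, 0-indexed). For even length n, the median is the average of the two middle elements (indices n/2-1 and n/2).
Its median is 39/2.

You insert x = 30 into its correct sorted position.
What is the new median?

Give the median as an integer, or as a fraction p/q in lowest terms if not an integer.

Answer: 24

Derivation:
Old list (sorted, length 8): [-14, 1, 2, 15, 24, 25, 26, 27]
Old median = 39/2
Insert x = 30
Old length even (8). Middle pair: indices 3,4 = 15,24.
New length odd (9). New median = single middle element.
x = 30: 8 elements are < x, 0 elements are > x.
New sorted list: [-14, 1, 2, 15, 24, 25, 26, 27, 30]
New median = 24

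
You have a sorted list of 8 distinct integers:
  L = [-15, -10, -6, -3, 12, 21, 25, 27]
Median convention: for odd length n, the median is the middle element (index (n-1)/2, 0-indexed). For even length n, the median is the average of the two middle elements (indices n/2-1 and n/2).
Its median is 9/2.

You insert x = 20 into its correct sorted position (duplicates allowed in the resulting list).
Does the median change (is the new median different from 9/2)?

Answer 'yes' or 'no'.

Old median = 9/2
Insert x = 20
New median = 12
Changed? yes

Answer: yes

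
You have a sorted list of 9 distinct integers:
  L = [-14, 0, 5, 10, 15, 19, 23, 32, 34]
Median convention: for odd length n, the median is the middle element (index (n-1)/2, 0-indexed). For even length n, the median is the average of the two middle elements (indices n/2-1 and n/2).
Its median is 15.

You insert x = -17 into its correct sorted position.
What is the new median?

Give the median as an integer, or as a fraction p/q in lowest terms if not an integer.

Old list (sorted, length 9): [-14, 0, 5, 10, 15, 19, 23, 32, 34]
Old median = 15
Insert x = -17
Old length odd (9). Middle was index 4 = 15.
New length even (10). New median = avg of two middle elements.
x = -17: 0 elements are < x, 9 elements are > x.
New sorted list: [-17, -14, 0, 5, 10, 15, 19, 23, 32, 34]
New median = 25/2

Answer: 25/2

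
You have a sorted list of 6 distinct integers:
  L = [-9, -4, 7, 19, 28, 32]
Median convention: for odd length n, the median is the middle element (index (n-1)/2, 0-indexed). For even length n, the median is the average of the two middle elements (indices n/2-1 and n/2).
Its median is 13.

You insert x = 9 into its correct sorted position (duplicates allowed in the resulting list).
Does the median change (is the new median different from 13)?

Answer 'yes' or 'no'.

Answer: yes

Derivation:
Old median = 13
Insert x = 9
New median = 9
Changed? yes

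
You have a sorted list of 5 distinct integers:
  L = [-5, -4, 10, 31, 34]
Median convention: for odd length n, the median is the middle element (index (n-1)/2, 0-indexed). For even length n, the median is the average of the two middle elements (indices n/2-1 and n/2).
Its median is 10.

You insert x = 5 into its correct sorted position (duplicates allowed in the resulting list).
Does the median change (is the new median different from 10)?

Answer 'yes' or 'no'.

Answer: yes

Derivation:
Old median = 10
Insert x = 5
New median = 15/2
Changed? yes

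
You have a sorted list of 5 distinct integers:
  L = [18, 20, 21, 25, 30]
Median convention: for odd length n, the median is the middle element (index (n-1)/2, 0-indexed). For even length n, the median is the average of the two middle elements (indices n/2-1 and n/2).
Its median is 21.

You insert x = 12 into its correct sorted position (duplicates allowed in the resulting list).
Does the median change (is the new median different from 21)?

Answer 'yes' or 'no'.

Old median = 21
Insert x = 12
New median = 41/2
Changed? yes

Answer: yes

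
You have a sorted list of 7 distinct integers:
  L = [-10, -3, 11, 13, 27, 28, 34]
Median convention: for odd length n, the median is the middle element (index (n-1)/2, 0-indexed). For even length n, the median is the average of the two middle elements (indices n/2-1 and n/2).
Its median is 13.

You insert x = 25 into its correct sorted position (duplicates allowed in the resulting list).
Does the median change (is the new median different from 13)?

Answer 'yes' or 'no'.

Answer: yes

Derivation:
Old median = 13
Insert x = 25
New median = 19
Changed? yes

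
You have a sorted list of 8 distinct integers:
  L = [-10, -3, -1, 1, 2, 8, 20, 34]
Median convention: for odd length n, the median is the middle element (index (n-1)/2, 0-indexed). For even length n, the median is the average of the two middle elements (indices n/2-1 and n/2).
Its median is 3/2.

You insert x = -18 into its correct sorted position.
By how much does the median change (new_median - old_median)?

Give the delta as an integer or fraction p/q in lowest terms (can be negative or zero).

Old median = 3/2
After inserting x = -18: new sorted = [-18, -10, -3, -1, 1, 2, 8, 20, 34]
New median = 1
Delta = 1 - 3/2 = -1/2

Answer: -1/2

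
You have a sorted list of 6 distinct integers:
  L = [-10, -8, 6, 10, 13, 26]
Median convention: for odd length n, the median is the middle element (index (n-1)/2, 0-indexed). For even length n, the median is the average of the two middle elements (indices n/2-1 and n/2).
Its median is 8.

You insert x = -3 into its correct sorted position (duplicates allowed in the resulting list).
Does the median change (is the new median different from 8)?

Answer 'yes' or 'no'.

Old median = 8
Insert x = -3
New median = 6
Changed? yes

Answer: yes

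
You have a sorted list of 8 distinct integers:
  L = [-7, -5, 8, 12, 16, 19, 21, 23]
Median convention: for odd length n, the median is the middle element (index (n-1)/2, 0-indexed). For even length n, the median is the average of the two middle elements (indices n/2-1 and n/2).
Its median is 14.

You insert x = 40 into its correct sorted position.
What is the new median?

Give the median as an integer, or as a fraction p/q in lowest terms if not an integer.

Answer: 16

Derivation:
Old list (sorted, length 8): [-7, -5, 8, 12, 16, 19, 21, 23]
Old median = 14
Insert x = 40
Old length even (8). Middle pair: indices 3,4 = 12,16.
New length odd (9). New median = single middle element.
x = 40: 8 elements are < x, 0 elements are > x.
New sorted list: [-7, -5, 8, 12, 16, 19, 21, 23, 40]
New median = 16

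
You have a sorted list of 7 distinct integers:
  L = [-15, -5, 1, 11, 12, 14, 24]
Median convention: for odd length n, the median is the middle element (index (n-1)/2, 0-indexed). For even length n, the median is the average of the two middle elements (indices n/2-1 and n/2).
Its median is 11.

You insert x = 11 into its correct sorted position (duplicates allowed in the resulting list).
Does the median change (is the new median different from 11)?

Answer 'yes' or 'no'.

Answer: no

Derivation:
Old median = 11
Insert x = 11
New median = 11
Changed? no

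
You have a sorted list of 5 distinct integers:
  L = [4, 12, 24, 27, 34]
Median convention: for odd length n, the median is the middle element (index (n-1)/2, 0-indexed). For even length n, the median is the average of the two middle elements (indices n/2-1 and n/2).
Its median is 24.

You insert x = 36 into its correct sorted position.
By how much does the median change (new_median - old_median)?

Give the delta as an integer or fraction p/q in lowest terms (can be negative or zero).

Answer: 3/2

Derivation:
Old median = 24
After inserting x = 36: new sorted = [4, 12, 24, 27, 34, 36]
New median = 51/2
Delta = 51/2 - 24 = 3/2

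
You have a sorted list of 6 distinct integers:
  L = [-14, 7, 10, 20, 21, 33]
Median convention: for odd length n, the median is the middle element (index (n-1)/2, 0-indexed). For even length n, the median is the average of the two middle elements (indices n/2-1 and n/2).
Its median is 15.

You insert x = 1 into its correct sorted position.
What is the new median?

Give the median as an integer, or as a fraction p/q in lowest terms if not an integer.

Answer: 10

Derivation:
Old list (sorted, length 6): [-14, 7, 10, 20, 21, 33]
Old median = 15
Insert x = 1
Old length even (6). Middle pair: indices 2,3 = 10,20.
New length odd (7). New median = single middle element.
x = 1: 1 elements are < x, 5 elements are > x.
New sorted list: [-14, 1, 7, 10, 20, 21, 33]
New median = 10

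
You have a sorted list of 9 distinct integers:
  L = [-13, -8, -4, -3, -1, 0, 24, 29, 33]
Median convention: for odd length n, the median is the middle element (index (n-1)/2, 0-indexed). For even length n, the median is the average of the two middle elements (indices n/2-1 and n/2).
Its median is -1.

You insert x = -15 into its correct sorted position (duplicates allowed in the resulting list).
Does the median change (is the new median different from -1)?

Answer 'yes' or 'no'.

Answer: yes

Derivation:
Old median = -1
Insert x = -15
New median = -2
Changed? yes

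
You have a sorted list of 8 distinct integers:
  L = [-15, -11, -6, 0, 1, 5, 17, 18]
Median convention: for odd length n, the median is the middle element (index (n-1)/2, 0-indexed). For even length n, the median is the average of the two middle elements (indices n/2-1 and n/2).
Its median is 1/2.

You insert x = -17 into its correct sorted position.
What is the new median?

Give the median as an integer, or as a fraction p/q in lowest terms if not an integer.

Answer: 0

Derivation:
Old list (sorted, length 8): [-15, -11, -6, 0, 1, 5, 17, 18]
Old median = 1/2
Insert x = -17
Old length even (8). Middle pair: indices 3,4 = 0,1.
New length odd (9). New median = single middle element.
x = -17: 0 elements are < x, 8 elements are > x.
New sorted list: [-17, -15, -11, -6, 0, 1, 5, 17, 18]
New median = 0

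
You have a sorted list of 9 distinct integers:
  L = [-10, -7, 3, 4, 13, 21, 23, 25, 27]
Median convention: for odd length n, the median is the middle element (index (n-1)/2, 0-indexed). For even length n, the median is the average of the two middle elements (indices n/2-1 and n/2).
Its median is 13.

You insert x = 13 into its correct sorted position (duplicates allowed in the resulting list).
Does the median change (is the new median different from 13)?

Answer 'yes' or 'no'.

Old median = 13
Insert x = 13
New median = 13
Changed? no

Answer: no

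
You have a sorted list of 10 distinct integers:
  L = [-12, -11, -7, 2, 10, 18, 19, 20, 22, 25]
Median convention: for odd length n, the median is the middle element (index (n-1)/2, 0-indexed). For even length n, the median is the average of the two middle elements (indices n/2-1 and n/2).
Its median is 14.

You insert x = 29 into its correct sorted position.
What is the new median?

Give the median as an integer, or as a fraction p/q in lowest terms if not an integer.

Old list (sorted, length 10): [-12, -11, -7, 2, 10, 18, 19, 20, 22, 25]
Old median = 14
Insert x = 29
Old length even (10). Middle pair: indices 4,5 = 10,18.
New length odd (11). New median = single middle element.
x = 29: 10 elements are < x, 0 elements are > x.
New sorted list: [-12, -11, -7, 2, 10, 18, 19, 20, 22, 25, 29]
New median = 18

Answer: 18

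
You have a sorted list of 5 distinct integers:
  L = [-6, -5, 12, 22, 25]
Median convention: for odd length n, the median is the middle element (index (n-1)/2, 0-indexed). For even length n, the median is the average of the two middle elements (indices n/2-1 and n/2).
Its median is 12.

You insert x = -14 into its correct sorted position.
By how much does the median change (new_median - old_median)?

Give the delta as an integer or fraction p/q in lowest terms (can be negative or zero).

Old median = 12
After inserting x = -14: new sorted = [-14, -6, -5, 12, 22, 25]
New median = 7/2
Delta = 7/2 - 12 = -17/2

Answer: -17/2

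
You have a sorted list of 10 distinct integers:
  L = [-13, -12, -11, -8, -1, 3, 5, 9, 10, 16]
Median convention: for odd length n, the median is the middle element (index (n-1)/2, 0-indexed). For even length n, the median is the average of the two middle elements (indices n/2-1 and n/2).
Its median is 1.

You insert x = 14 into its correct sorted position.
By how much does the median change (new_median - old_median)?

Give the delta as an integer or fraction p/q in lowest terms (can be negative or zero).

Answer: 2

Derivation:
Old median = 1
After inserting x = 14: new sorted = [-13, -12, -11, -8, -1, 3, 5, 9, 10, 14, 16]
New median = 3
Delta = 3 - 1 = 2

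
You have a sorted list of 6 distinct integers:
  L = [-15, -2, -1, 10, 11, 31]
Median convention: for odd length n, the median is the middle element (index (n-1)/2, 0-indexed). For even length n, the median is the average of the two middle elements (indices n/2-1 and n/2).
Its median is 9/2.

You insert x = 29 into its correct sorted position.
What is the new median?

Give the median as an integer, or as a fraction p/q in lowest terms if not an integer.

Old list (sorted, length 6): [-15, -2, -1, 10, 11, 31]
Old median = 9/2
Insert x = 29
Old length even (6). Middle pair: indices 2,3 = -1,10.
New length odd (7). New median = single middle element.
x = 29: 5 elements are < x, 1 elements are > x.
New sorted list: [-15, -2, -1, 10, 11, 29, 31]
New median = 10

Answer: 10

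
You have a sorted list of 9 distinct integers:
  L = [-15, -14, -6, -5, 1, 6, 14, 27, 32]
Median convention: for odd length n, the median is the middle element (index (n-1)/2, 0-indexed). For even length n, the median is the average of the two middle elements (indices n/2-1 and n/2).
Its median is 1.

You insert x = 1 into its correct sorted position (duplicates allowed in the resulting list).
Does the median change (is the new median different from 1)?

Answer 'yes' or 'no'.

Old median = 1
Insert x = 1
New median = 1
Changed? no

Answer: no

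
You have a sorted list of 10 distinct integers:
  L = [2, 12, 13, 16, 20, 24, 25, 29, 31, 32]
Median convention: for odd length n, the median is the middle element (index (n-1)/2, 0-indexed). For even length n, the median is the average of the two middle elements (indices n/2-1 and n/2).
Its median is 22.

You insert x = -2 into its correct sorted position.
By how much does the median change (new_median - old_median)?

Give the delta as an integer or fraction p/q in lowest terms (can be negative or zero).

Old median = 22
After inserting x = -2: new sorted = [-2, 2, 12, 13, 16, 20, 24, 25, 29, 31, 32]
New median = 20
Delta = 20 - 22 = -2

Answer: -2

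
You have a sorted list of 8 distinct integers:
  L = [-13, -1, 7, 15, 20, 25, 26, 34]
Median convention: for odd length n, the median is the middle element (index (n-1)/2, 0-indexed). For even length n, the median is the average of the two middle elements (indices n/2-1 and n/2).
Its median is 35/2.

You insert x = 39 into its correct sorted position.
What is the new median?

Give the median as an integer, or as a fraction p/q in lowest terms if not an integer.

Old list (sorted, length 8): [-13, -1, 7, 15, 20, 25, 26, 34]
Old median = 35/2
Insert x = 39
Old length even (8). Middle pair: indices 3,4 = 15,20.
New length odd (9). New median = single middle element.
x = 39: 8 elements are < x, 0 elements are > x.
New sorted list: [-13, -1, 7, 15, 20, 25, 26, 34, 39]
New median = 20

Answer: 20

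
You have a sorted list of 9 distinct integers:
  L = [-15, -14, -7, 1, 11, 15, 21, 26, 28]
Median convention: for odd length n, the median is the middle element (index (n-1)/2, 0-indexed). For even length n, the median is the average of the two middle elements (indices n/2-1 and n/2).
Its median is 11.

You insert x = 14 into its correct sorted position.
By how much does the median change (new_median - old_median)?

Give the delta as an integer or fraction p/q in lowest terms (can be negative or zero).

Old median = 11
After inserting x = 14: new sorted = [-15, -14, -7, 1, 11, 14, 15, 21, 26, 28]
New median = 25/2
Delta = 25/2 - 11 = 3/2

Answer: 3/2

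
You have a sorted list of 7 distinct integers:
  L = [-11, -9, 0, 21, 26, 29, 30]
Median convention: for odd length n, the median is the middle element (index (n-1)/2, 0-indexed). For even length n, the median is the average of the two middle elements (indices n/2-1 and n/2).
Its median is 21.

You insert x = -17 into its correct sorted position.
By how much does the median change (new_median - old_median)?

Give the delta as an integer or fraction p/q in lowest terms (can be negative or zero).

Answer: -21/2

Derivation:
Old median = 21
After inserting x = -17: new sorted = [-17, -11, -9, 0, 21, 26, 29, 30]
New median = 21/2
Delta = 21/2 - 21 = -21/2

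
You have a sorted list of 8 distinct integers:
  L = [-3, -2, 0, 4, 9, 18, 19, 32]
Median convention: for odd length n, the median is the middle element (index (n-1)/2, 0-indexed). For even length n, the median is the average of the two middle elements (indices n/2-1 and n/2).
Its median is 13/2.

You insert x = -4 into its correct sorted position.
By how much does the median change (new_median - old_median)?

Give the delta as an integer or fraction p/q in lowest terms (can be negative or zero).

Old median = 13/2
After inserting x = -4: new sorted = [-4, -3, -2, 0, 4, 9, 18, 19, 32]
New median = 4
Delta = 4 - 13/2 = -5/2

Answer: -5/2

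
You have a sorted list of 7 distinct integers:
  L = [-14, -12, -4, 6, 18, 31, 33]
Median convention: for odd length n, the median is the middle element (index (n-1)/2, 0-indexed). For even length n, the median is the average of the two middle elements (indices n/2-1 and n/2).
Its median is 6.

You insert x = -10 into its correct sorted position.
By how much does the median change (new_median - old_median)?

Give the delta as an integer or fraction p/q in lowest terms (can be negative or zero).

Old median = 6
After inserting x = -10: new sorted = [-14, -12, -10, -4, 6, 18, 31, 33]
New median = 1
Delta = 1 - 6 = -5

Answer: -5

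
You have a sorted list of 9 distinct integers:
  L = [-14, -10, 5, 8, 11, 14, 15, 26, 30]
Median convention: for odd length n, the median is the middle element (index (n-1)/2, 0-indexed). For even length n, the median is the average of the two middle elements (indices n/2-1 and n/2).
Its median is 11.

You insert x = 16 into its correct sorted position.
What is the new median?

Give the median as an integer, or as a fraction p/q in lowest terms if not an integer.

Old list (sorted, length 9): [-14, -10, 5, 8, 11, 14, 15, 26, 30]
Old median = 11
Insert x = 16
Old length odd (9). Middle was index 4 = 11.
New length even (10). New median = avg of two middle elements.
x = 16: 7 elements are < x, 2 elements are > x.
New sorted list: [-14, -10, 5, 8, 11, 14, 15, 16, 26, 30]
New median = 25/2

Answer: 25/2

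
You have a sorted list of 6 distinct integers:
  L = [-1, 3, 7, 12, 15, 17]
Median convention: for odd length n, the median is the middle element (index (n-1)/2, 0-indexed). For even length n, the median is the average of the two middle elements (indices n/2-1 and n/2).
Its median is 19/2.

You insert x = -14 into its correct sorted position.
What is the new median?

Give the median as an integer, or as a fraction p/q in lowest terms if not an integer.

Answer: 7

Derivation:
Old list (sorted, length 6): [-1, 3, 7, 12, 15, 17]
Old median = 19/2
Insert x = -14
Old length even (6). Middle pair: indices 2,3 = 7,12.
New length odd (7). New median = single middle element.
x = -14: 0 elements are < x, 6 elements are > x.
New sorted list: [-14, -1, 3, 7, 12, 15, 17]
New median = 7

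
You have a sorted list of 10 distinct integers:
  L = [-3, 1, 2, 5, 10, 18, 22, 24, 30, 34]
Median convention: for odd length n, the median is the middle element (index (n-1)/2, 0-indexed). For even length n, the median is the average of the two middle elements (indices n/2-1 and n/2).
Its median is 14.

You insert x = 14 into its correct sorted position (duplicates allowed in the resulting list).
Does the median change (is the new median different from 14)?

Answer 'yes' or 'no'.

Old median = 14
Insert x = 14
New median = 14
Changed? no

Answer: no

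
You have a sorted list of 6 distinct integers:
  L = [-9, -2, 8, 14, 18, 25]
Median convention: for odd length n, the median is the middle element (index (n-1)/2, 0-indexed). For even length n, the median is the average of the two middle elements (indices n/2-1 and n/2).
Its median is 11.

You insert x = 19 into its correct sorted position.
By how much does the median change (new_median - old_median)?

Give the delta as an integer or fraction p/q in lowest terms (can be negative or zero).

Old median = 11
After inserting x = 19: new sorted = [-9, -2, 8, 14, 18, 19, 25]
New median = 14
Delta = 14 - 11 = 3

Answer: 3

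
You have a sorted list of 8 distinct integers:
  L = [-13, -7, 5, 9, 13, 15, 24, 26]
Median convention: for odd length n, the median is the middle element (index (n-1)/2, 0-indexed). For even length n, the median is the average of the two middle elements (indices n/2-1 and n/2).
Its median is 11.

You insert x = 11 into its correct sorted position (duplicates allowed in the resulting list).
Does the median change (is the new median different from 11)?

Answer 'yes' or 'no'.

Old median = 11
Insert x = 11
New median = 11
Changed? no

Answer: no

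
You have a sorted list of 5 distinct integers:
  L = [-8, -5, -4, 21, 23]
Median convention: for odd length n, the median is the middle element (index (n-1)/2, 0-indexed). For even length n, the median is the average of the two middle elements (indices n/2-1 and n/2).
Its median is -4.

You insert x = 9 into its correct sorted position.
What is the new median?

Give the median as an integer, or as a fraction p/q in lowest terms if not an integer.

Answer: 5/2

Derivation:
Old list (sorted, length 5): [-8, -5, -4, 21, 23]
Old median = -4
Insert x = 9
Old length odd (5). Middle was index 2 = -4.
New length even (6). New median = avg of two middle elements.
x = 9: 3 elements are < x, 2 elements are > x.
New sorted list: [-8, -5, -4, 9, 21, 23]
New median = 5/2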